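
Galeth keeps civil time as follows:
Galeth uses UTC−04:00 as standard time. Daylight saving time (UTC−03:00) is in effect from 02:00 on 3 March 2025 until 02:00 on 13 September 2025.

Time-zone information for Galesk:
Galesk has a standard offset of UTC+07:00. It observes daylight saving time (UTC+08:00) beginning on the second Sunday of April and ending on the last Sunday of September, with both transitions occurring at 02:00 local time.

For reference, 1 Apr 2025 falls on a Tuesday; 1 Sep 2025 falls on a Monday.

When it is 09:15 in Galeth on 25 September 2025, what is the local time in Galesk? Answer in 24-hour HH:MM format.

21:15

Daylight saving runs 3 March – 13 September; 25 September 2025 is outside that window, so Galeth is on standard time at UTC−04:00.
09:15 Galeth + 4h = 13:15 UTC.
1 April 2025 is a Tuesday, so the first Sunday is April 6 and the second is April 13.
1 September 2025 is a Monday, so Sundays fall on 7, 14, 21, 28; the last is September 28.
At the standard offset (UTC+07:00), 13:15 UTC + 7h = 20:15 Galesk standard time.
The standard-time date in Galesk, 25 September 2025, lies within the daylight-saving period (13 April – 28 September), so Galesk is on daylight time, UTC+08:00.
13:15 UTC + 8h = 21:15 Galesk.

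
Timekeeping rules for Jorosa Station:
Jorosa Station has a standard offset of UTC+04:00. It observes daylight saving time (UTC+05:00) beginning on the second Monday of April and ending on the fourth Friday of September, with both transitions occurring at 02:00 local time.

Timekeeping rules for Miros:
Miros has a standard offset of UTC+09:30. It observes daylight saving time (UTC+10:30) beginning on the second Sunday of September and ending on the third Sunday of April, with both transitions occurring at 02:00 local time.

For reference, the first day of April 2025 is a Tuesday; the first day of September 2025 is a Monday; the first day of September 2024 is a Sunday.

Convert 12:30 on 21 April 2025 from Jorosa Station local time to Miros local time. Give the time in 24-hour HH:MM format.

1 April 2025 is a Tuesday, so the first Monday is April 7 and the second is April 14.
1 September 2025 is a Monday, so the first Friday is September 5 and the fourth is September 26.
Daylight saving runs 14 April – 26 September; 21 April 2025 is inside that window, so Jorosa Station is at UTC+05:00.
12:30 Jorosa Station − 5h = 07:30 UTC.
1 September 2024 is a Sunday, so the first Sunday is September 1 and the second is September 8.
1 April 2025 is a Tuesday, so the first Sunday is April 6 and the third is April 20.
At the standard offset (UTC+09:30), 07:30 UTC + 9h30m = 17:00 Miros standard time.
The standard-time date in Miros, 21 April 2025, does not fall between 8 September 2024 and 20 April 2025, so daylight saving is not in effect and Miros is at UTC+09:30.
07:30 UTC + 9h30m = 17:00 Miros.

17:00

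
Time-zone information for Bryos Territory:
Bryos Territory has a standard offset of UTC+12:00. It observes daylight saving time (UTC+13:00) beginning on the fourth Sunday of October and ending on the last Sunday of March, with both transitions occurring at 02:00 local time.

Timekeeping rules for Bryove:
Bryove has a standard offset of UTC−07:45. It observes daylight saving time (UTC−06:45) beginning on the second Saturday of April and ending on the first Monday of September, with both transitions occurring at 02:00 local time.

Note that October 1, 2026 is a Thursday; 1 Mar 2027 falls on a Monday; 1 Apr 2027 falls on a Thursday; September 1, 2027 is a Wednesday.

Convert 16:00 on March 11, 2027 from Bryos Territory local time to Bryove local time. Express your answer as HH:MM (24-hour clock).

1 October 2026 is a Thursday, so the first Sunday is October 4 and the fourth is October 25.
1 March 2027 is a Monday, so Sundays fall on 7, 14, 21, 28; the last is March 28.
March 11, 2027 falls between 25 October 2026 and 28 March 2027, so daylight saving is in effect and Bryos Territory is at UTC+13:00.
16:00 Bryos Territory − 13h = 03:00 UTC.
1 April 2027 is a Thursday, so the first Saturday is April 3 and the second is April 10.
1 September 2027 is a Wednesday, so the first Monday is September 6.
At the standard offset (UTC−07:45), 03:00 UTC − 7h45m = 19:15 Bryove standard time (rolling into the previous day, 10 March 2027).
The standard-time date in Bryove, March 10, 2027, is outside the daylight-saving period (10 April – 6 September), so Bryove is on standard time, UTC−07:45.
03:00 UTC − 7h45m = 19:15 Bryove (rolling into the previous day, 10 March 2027).

19:15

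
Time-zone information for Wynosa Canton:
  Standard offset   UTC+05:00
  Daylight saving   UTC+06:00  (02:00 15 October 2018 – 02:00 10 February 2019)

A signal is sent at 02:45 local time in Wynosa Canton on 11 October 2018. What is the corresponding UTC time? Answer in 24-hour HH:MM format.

21:45

11 October 2018 does not fall between 15 October 2018 and 10 February 2019, so daylight saving is not in effect and Wynosa Canton is at UTC+05:00.
02:45 local − 5h = 21:45 UTC (rolling into the previous day, 10 October 2018).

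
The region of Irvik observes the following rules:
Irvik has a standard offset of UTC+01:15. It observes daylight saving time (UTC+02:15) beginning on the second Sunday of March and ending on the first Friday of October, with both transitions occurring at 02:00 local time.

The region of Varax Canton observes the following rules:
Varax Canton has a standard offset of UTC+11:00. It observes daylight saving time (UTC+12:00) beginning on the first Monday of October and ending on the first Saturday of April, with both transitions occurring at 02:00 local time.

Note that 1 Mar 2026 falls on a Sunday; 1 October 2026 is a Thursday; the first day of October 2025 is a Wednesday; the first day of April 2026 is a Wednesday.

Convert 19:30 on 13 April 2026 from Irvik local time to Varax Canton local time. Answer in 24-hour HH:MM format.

04:15

1 March 2026 is a Sunday, so the first Sunday is March 1 and the second is March 8.
1 October 2026 is a Thursday, so the first Friday is October 2.
13 April 2026 falls between 8 March and 2 October, so daylight saving is in effect and Irvik is at UTC+02:15.
19:30 Irvik − 2h15m = 17:15 UTC.
1 October 2025 is a Wednesday, so the first Monday is October 6.
1 April 2026 is a Wednesday, so the first Saturday is April 4.
At the standard offset (UTC+11:00), 17:15 UTC + 11h = 04:15 Varax Canton standard time (rolling into the next day, 14 April 2026).
The standard-time date in Varax Canton, 14 April 2026, is outside the daylight-saving period (6 October 2025 – 4 April 2026), so Varax Canton is on standard time, UTC+11:00.
17:15 UTC + 11h = 04:15 Varax Canton (rolling into the next day, 14 April 2026).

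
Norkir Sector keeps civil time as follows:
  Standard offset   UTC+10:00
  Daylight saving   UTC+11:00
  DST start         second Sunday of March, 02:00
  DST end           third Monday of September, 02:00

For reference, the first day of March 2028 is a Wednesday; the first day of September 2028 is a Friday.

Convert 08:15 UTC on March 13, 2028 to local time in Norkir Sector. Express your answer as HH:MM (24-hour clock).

1 March 2028 is a Wednesday, so the first Sunday is March 5 and the second is March 12.
1 September 2028 is a Friday, so the first Monday is September 4 and the third is September 18.
At the standard offset (UTC+10:00), 08:15 UTC + 10h = 18:15 Norkir Sector standard time.
The standard-time date in Norkir Sector, March 13, 2028, falls between 12 March and 18 September, so daylight saving is in effect and Norkir Sector is at UTC+11:00.
08:15 UTC + 11h = 19:15 local.

19:15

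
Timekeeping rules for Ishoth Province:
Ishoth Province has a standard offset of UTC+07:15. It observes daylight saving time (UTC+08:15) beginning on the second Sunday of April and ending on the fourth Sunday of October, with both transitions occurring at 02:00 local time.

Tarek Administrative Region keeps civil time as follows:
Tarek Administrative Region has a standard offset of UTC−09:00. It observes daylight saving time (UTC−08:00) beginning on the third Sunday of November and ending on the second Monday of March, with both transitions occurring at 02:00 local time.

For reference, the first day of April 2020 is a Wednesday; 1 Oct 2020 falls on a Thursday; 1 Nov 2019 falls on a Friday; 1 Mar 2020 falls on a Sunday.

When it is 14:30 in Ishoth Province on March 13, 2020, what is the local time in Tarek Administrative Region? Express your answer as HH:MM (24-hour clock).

22:15

1 April 2020 is a Wednesday, so the first Sunday is April 5 and the second is April 12.
1 October 2020 is a Thursday, so the first Sunday is October 4 and the fourth is October 25.
Daylight saving runs 12 April – 25 October; March 13, 2020 is outside that window, so Ishoth Province is on standard time at UTC+07:15.
14:30 Ishoth Province − 7h15m = 07:15 UTC.
1 November 2019 is a Friday, so the first Sunday is November 3 and the third is November 17.
1 March 2020 is a Sunday, so the first Monday is March 2 and the second is March 9.
At the standard offset (UTC−09:00), 07:15 UTC − 9h = 22:15 Tarek Administrative Region standard time (rolling into the previous day, 12 March 2020).
The standard-time date in Tarek Administrative Region, March 12, 2020, is outside the daylight-saving period (17 November 2019 – 9 March 2020), so Tarek Administrative Region is on standard time, UTC−09:00.
07:15 UTC − 9h = 22:15 Tarek Administrative Region (rolling into the previous day, 12 March 2020).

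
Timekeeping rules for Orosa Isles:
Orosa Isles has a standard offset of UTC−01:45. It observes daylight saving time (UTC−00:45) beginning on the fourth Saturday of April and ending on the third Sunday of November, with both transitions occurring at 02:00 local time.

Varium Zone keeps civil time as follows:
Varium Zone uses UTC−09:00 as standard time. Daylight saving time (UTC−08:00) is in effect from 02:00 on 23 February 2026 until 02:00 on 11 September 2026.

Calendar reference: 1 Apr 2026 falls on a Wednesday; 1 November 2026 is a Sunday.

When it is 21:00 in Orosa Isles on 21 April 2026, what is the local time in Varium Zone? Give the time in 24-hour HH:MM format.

1 April 2026 is a Wednesday, so the first Saturday is April 4 and the fourth is April 25.
1 November 2026 is a Sunday, so the first Sunday is November 1 and the third is November 15.
Daylight saving runs 25 April – 15 November; 21 April 2026 is outside that window, so Orosa Isles is on standard time at UTC−01:45.
21:00 Orosa Isles + 1h45m = 22:45 UTC.
At the standard offset (UTC−09:00), 22:45 UTC − 9h = 13:45 Varium Zone standard time.
The standard-time date in Varium Zone, 21 April 2026, falls between 23 February and 11 September, so daylight saving is in effect and Varium Zone is at UTC−08:00.
22:45 UTC − 8h = 14:45 Varium Zone.

14:45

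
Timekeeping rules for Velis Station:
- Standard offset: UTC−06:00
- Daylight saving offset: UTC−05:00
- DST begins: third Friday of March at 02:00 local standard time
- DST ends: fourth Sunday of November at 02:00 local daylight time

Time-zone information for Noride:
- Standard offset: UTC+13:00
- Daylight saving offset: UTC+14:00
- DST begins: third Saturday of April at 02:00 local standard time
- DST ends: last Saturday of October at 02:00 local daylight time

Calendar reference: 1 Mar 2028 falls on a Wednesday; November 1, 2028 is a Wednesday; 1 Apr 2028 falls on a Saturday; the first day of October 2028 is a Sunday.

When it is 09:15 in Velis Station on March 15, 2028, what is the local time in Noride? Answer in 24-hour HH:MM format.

04:15

1 March 2028 is a Wednesday, so the first Friday is March 3 and the third is March 17.
1 November 2028 is a Wednesday, so the first Sunday is November 5 and the fourth is November 26.
March 15, 2028 is outside the daylight-saving period (17 March – 26 November), so Velis Station is on standard time, UTC−06:00.
09:15 Velis Station + 6h = 15:15 UTC.
1 April 2028 is a Saturday, so the first Saturday is April 1 and the third is April 15.
1 October 2028 is a Sunday, so Saturdays fall on 7, 14, 21, 28; the last is October 28.
At the standard offset (UTC+13:00), 15:15 UTC + 13h = 04:15 Noride standard time (rolling into the next day, 16 March 2028).
The standard-time date in Noride, March 16, 2028, does not fall between 15 April and 28 October, so daylight saving is not in effect and Noride is at UTC+13:00.
15:15 UTC + 13h = 04:15 Noride (rolling into the next day, 16 March 2028).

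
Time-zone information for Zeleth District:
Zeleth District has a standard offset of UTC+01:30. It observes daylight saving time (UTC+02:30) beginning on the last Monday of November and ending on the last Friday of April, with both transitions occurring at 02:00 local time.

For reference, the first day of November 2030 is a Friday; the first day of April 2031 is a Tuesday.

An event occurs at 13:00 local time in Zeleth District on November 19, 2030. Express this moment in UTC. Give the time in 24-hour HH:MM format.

11:30

1 November 2030 is a Friday, so Mondays fall on 4, 11, 18, 25; the last is November 25.
1 April 2031 is a Tuesday, so Fridays fall on 4, 11, 18, 25; the last is April 25.
November 19, 2030 is outside the daylight-saving period (25 November 2030 – 25 April 2031), so Zeleth District is on standard time, UTC+01:30.
13:00 local − 1h30m = 11:30 UTC.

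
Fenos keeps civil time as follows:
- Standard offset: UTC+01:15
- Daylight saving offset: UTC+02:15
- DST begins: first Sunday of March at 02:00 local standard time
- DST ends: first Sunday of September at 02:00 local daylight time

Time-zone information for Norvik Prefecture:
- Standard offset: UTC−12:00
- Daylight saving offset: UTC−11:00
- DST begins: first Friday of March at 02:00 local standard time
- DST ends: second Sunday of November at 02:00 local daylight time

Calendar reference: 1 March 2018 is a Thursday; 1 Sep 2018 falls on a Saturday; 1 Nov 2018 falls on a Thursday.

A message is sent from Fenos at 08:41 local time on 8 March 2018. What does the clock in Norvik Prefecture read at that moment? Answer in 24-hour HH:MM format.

19:26

1 March 2018 is a Thursday, so the first Sunday is March 4.
1 September 2018 is a Saturday, so the first Sunday is September 2.
8 March 2018 falls between 4 March and 2 September, so daylight saving is in effect and Fenos is at UTC+02:15.
08:41 Fenos − 2h15m = 06:26 UTC.
1 March 2018 is a Thursday, so the first Friday is March 2.
1 November 2018 is a Thursday, so the first Sunday is November 4 and the second is November 11.
At the standard offset (UTC−12:00), 06:26 UTC − 12h = 18:26 Norvik Prefecture standard time (rolling into the previous day, 7 March 2018).
The standard-time date in Norvik Prefecture, 7 March 2018, falls between 2 March and 11 November, so daylight saving is in effect and Norvik Prefecture is at UTC−11:00.
06:26 UTC − 11h = 19:26 Norvik Prefecture (rolling into the previous day, 7 March 2018).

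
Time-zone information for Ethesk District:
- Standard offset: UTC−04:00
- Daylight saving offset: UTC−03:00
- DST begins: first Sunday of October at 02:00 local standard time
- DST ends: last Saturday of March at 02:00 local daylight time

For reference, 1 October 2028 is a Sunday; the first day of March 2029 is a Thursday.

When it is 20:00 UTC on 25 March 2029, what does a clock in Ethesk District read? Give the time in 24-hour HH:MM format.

17:00

1 October 2028 is a Sunday, so the first Sunday is October 1.
1 March 2029 is a Thursday, so Saturdays fall on 3, 10, 17, 24, 31; the last is March 31.
At the standard offset (UTC−04:00), 20:00 UTC − 4h = 16:00 Ethesk District standard time.
The standard-time date in Ethesk District, 25 March 2029, falls between 1 October 2028 and 31 March 2029, so daylight saving is in effect and Ethesk District is at UTC−03:00.
20:00 UTC − 3h = 17:00 local.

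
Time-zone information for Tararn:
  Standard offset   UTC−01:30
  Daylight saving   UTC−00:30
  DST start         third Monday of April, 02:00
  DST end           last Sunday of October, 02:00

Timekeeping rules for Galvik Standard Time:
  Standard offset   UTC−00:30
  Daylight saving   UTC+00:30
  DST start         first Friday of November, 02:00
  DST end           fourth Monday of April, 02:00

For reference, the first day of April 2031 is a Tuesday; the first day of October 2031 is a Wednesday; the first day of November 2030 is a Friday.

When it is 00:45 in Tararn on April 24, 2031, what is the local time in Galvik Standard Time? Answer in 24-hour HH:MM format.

1 April 2031 is a Tuesday, so the first Monday is April 7 and the third is April 21.
1 October 2031 is a Wednesday, so Sundays fall on 5, 12, 19, 26; the last is October 26.
April 24, 2031 lies within the daylight-saving period (21 April – 26 October), so Tararn is on daylight time, UTC−00:30.
00:45 Tararn + 0h30m = 01:15 UTC.
1 November 2030 is a Friday, so the first Friday is November 1.
1 April 2031 is a Tuesday, so the first Monday is April 7 and the fourth is April 28.
At the standard offset (UTC−00:30), 01:15 UTC − 0h30m = 00:45 Galvik Standard Time standard time.
The standard-time date in Galvik Standard Time, April 24, 2031, falls between 1 November 2030 and 28 April 2031, so daylight saving is in effect and Galvik Standard Time is at UTC+00:30.
01:15 UTC + 0h30m = 01:45 Galvik Standard Time.

01:45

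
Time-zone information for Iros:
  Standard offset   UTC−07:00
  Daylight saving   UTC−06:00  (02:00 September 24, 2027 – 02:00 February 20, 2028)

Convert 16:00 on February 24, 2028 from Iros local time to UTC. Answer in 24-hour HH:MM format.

February 24, 2028 does not fall between 24 September 2027 and 20 February 2028, so daylight saving is not in effect and Iros is at UTC−07:00.
16:00 local + 7h = 23:00 UTC.

23:00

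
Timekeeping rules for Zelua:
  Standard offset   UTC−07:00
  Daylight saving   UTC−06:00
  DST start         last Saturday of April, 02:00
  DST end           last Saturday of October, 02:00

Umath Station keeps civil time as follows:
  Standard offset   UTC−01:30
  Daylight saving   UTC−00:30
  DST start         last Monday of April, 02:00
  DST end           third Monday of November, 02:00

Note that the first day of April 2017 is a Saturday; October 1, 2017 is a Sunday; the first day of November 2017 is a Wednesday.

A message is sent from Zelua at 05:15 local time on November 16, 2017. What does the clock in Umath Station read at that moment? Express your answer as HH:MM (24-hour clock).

1 April 2017 is a Saturday, so Saturdays fall on 1, 8, 15, 22, 29; the last is April 29.
1 October 2017 is a Sunday, so Saturdays fall on 7, 14, 21, 28; the last is October 28.
Daylight saving runs 29 April – 28 October; November 16, 2017 is outside that window, so Zelua is on standard time at UTC−07:00.
05:15 Zelua + 7h = 12:15 UTC.
1 April 2017 is a Saturday, so Mondays fall on 3, 10, 17, 24; the last is April 24.
1 November 2017 is a Wednesday, so the first Monday is November 6 and the third is November 20.
At the standard offset (UTC−01:30), 12:15 UTC − 1h30m = 10:45 Umath Station standard time.
The standard-time date in Umath Station, November 16, 2017, lies within the daylight-saving period (24 April – 20 November), so Umath Station is on daylight time, UTC−00:30.
12:15 UTC − 0h30m = 11:45 Umath Station.

11:45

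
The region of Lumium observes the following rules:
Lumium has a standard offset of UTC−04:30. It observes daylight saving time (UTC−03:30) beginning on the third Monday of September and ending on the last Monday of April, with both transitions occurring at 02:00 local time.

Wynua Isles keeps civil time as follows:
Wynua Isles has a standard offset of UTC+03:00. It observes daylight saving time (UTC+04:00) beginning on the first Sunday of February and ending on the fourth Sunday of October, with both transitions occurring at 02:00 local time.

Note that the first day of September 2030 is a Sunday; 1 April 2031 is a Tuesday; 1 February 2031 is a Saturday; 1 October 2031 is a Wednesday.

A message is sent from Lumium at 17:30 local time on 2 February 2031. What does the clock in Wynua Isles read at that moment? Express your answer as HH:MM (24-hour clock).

01:00

1 September 2030 is a Sunday, so the first Monday is September 2 and the third is September 16.
1 April 2031 is a Tuesday, so Mondays fall on 7, 14, 21, 28; the last is April 28.
2 February 2031 lies within the daylight-saving period (16 September 2030 – 28 April 2031), so Lumium is on daylight time, UTC−03:30.
17:30 Lumium + 3h30m = 21:00 UTC.
1 February 2031 is a Saturday, so the first Sunday is February 2.
1 October 2031 is a Wednesday, so the first Sunday is October 5 and the fourth is October 26.
At the standard offset (UTC+03:00), 21:00 UTC + 3h = 00:00 Wynua Isles standard time (rolling into the next day, 3 February 2031).
Daylight saving runs 2 February – 26 October; the standard-time date in Wynua Isles, 3 February 2031, is inside that window, so Wynua Isles is at UTC+04:00.
21:00 UTC + 4h = 01:00 Wynua Isles (rolling into the next day, 3 February 2031).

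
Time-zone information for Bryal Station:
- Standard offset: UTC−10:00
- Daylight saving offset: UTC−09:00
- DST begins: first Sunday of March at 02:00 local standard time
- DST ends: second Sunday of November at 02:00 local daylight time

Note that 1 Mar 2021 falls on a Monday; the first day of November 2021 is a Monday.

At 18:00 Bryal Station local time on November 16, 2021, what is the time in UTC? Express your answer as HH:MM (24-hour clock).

1 March 2021 is a Monday, so the first Sunday is March 7.
1 November 2021 is a Monday, so the first Sunday is November 7 and the second is November 14.
November 16, 2021 does not fall between 7 March and 14 November, so daylight saving is not in effect and Bryal Station is at UTC−10:00.
18:00 local + 10h = 04:00 UTC (rolling into the next day, 17 November 2021).

04:00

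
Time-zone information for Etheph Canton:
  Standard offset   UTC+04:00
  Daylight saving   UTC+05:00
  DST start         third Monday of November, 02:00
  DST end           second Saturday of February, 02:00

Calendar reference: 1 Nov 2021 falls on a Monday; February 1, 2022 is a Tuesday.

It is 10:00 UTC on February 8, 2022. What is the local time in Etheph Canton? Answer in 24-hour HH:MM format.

1 November 2021 is a Monday, so the first Monday is November 1 and the third is November 15.
1 February 2022 is a Tuesday, so the first Saturday is February 5 and the second is February 12.
At the standard offset (UTC+04:00), 10:00 UTC + 4h = 14:00 Etheph Canton standard time.
Daylight saving runs 15 November 2021 – 12 February 2022; the standard-time date in Etheph Canton, February 8, 2022, is inside that window, so Etheph Canton is at UTC+05:00.
10:00 UTC + 5h = 15:00 local.

15:00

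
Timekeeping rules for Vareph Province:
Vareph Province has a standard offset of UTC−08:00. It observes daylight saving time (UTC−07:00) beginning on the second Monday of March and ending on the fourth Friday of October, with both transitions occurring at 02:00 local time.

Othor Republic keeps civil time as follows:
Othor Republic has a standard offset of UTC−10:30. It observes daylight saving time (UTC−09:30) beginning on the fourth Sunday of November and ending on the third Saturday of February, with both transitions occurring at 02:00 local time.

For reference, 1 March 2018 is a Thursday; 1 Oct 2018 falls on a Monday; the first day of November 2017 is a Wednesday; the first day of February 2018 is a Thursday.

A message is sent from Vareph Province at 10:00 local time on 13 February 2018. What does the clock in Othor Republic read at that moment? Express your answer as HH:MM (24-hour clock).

1 March 2018 is a Thursday, so the first Monday is March 5 and the second is March 12.
1 October 2018 is a Monday, so the first Friday is October 5 and the fourth is October 26.
Daylight saving runs 12 March – 26 October; 13 February 2018 is outside that window, so Vareph Province is on standard time at UTC−08:00.
10:00 Vareph Province + 8h = 18:00 UTC.
1 November 2017 is a Wednesday, so the first Sunday is November 5 and the fourth is November 26.
1 February 2018 is a Thursday, so the first Saturday is February 3 and the third is February 17.
At the standard offset (UTC−10:30), 18:00 UTC − 10h30m = 07:30 Othor Republic standard time.
The standard-time date in Othor Republic, 13 February 2018, lies within the daylight-saving period (26 November 2017 – 17 February 2018), so Othor Republic is on daylight time, UTC−09:30.
18:00 UTC − 9h30m = 08:30 Othor Republic.

08:30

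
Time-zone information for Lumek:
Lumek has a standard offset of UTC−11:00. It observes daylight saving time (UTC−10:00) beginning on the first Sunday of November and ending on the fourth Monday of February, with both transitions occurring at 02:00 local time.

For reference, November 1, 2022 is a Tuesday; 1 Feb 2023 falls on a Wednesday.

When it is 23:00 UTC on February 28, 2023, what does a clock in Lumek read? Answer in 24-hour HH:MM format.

1 November 2022 is a Tuesday, so the first Sunday is November 6.
1 February 2023 is a Wednesday, so the first Monday is February 6 and the fourth is February 27.
At the standard offset (UTC−11:00), 23:00 UTC − 11h = 12:00 Lumek standard time.
The standard-time date in Lumek, February 28, 2023, is outside the daylight-saving period (6 November 2022 – 27 February 2023), so Lumek is on standard time, UTC−11:00.
23:00 UTC − 11h = 12:00 local.

12:00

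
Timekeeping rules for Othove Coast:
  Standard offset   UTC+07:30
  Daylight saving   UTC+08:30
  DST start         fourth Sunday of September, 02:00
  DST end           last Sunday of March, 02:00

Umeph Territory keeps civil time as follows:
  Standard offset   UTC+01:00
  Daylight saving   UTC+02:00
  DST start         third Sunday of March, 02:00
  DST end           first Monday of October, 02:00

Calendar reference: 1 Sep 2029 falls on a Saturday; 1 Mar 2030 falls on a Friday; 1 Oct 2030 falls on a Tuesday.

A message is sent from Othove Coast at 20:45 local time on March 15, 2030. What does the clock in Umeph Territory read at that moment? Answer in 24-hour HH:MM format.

13:15

1 September 2029 is a Saturday, so the first Sunday is September 2 and the fourth is September 23.
1 March 2030 is a Friday, so Sundays fall on 3, 10, 17, 24, 31; the last is March 31.
March 15, 2030 lies within the daylight-saving period (23 September 2029 – 31 March 2030), so Othove Coast is on daylight time, UTC+08:30.
20:45 Othove Coast − 8h30m = 12:15 UTC.
1 March 2030 is a Friday, so the first Sunday is March 3 and the third is March 17.
1 October 2030 is a Tuesday, so the first Monday is October 7.
At the standard offset (UTC+01:00), 12:15 UTC + 1h = 13:15 Umeph Territory standard time.
The standard-time date in Umeph Territory, March 15, 2030, is outside the daylight-saving period (17 March – 7 October), so Umeph Territory is on standard time, UTC+01:00.
12:15 UTC + 1h = 13:15 Umeph Territory.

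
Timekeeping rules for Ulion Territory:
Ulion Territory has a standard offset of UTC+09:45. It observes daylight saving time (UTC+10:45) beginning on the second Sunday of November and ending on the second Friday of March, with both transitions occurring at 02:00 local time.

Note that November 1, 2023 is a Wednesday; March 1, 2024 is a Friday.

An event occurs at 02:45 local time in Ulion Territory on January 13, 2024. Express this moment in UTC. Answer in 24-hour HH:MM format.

1 November 2023 is a Wednesday, so the first Sunday is November 5 and the second is November 12.
1 March 2024 is a Friday, so the first Friday is March 1 and the second is March 8.
January 13, 2024 falls between 12 November 2023 and 8 March 2024, so daylight saving is in effect and Ulion Territory is at UTC+10:45.
02:45 local − 10h45m = 16:00 UTC (rolling into the previous day, 12 January 2024).

16:00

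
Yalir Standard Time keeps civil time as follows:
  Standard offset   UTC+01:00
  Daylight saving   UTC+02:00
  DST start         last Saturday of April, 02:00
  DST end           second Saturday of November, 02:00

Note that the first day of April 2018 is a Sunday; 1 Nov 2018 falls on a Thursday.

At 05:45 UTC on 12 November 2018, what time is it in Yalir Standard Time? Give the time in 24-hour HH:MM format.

1 April 2018 is a Sunday, so Saturdays fall on 7, 14, 21, 28; the last is April 28.
1 November 2018 is a Thursday, so the first Saturday is November 3 and the second is November 10.
At the standard offset (UTC+01:00), 05:45 UTC + 1h = 06:45 Yalir Standard Time standard time.
The standard-time date in Yalir Standard Time, 12 November 2018, does not fall between 28 April and 10 November, so daylight saving is not in effect and Yalir Standard Time is at UTC+01:00.
05:45 UTC + 1h = 06:45 local.

06:45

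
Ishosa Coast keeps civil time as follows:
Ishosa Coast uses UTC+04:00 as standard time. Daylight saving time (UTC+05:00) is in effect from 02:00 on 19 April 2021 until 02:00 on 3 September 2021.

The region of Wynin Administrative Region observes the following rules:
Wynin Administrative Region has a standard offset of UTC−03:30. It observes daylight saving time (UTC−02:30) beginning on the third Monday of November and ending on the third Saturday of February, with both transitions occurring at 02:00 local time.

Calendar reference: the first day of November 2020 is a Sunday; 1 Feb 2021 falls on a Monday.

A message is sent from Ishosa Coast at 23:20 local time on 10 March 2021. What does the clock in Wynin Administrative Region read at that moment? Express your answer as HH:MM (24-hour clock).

10 March 2021 is outside the daylight-saving period (19 April – 3 September), so Ishosa Coast is on standard time, UTC+04:00.
23:20 Ishosa Coast − 4h = 19:20 UTC.
1 November 2020 is a Sunday, so the first Monday is November 2 and the third is November 16.
1 February 2021 is a Monday, so the first Saturday is February 6 and the third is February 20.
At the standard offset (UTC−03:30), 19:20 UTC − 3h30m = 15:50 Wynin Administrative Region standard time.
The standard-time date in Wynin Administrative Region, 10 March 2021, is outside the daylight-saving period (16 November 2020 – 20 February 2021), so Wynin Administrative Region is on standard time, UTC−03:30.
19:20 UTC − 3h30m = 15:50 Wynin Administrative Region.

15:50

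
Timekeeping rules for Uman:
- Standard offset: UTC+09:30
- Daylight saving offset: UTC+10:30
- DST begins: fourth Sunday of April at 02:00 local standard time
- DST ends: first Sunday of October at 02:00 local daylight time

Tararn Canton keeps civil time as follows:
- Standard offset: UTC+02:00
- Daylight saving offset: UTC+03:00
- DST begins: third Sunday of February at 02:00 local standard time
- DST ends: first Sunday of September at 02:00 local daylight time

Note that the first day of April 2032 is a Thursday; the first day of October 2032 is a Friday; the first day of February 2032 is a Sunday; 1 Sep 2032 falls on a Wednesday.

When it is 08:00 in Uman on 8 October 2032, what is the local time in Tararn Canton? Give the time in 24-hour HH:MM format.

1 April 2032 is a Thursday, so the first Sunday is April 4 and the fourth is April 25.
1 October 2032 is a Friday, so the first Sunday is October 3.
8 October 2032 does not fall between 25 April and 3 October, so daylight saving is not in effect and Uman is at UTC+09:30.
08:00 Uman − 9h30m = 22:30 UTC (rolling into the previous day, 7 October 2032).
1 February 2032 is a Sunday, so the first Sunday is February 1 and the third is February 15.
1 September 2032 is a Wednesday, so the first Sunday is September 5.
At the standard offset (UTC+02:00), 22:30 UTC + 2h = 00:30 Tararn Canton standard time (rolling into the next day, 8 October 2032).
The standard-time date in Tararn Canton, 8 October 2032, is outside the daylight-saving period (15 February – 5 September), so Tararn Canton is on standard time, UTC+02:00.
22:30 UTC + 2h = 00:30 Tararn Canton (rolling into the next day, 8 October 2032).

00:30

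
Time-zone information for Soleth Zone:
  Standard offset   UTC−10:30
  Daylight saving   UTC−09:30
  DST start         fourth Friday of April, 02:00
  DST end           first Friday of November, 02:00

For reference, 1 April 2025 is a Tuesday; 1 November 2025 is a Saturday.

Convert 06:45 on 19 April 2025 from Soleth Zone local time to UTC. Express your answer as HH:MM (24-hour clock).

1 April 2025 is a Tuesday, so the first Friday is April 4 and the fourth is April 25.
1 November 2025 is a Saturday, so the first Friday is November 7.
Daylight saving runs 25 April – 7 November; 19 April 2025 is outside that window, so Soleth Zone is on standard time at UTC−10:30.
06:45 local + 10h30m = 17:15 UTC.

17:15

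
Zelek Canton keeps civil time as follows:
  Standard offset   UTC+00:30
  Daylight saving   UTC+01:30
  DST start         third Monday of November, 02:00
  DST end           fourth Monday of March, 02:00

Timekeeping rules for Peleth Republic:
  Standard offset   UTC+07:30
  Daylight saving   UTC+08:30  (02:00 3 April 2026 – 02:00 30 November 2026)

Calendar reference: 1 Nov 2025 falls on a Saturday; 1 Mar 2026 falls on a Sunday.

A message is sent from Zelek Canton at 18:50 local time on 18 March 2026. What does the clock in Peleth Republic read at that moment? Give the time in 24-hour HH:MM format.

1 November 2025 is a Saturday, so the first Monday is November 3 and the third is November 17.
1 March 2026 is a Sunday, so the first Monday is March 2 and the fourth is March 23.
18 March 2026 falls between 17 November 2025 and 23 March 2026, so daylight saving is in effect and Zelek Canton is at UTC+01:30.
18:50 Zelek Canton − 1h30m = 17:20 UTC.
At the standard offset (UTC+07:30), 17:20 UTC + 7h30m = 00:50 Peleth Republic standard time (rolling into the next day, 19 March 2026).
The standard-time date in Peleth Republic, 19 March 2026, does not fall between 3 April and 30 November, so daylight saving is not in effect and Peleth Republic is at UTC+07:30.
17:20 UTC + 7h30m = 00:50 Peleth Republic (rolling into the next day, 19 March 2026).

00:50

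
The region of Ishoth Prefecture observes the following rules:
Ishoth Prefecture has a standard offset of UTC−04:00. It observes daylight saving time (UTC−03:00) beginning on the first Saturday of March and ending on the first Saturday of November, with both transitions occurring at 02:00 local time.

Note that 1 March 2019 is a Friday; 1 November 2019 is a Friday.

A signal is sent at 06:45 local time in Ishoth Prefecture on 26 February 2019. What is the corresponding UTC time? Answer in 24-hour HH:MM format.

10:45

1 March 2019 is a Friday, so the first Saturday is March 2.
1 November 2019 is a Friday, so the first Saturday is November 2.
Daylight saving runs 2 March – 2 November; 26 February 2019 is outside that window, so Ishoth Prefecture is on standard time at UTC−04:00.
06:45 local + 4h = 10:45 UTC.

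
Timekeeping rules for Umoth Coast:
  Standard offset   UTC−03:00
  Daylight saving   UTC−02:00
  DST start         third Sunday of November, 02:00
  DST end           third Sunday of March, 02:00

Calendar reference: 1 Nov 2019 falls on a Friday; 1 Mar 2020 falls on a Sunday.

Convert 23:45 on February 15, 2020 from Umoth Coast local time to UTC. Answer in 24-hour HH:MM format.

01:45

1 November 2019 is a Friday, so the first Sunday is November 3 and the third is November 17.
1 March 2020 is a Sunday, so the first Sunday is March 1 and the third is March 15.
February 15, 2020 falls between 17 November 2019 and 15 March 2020, so daylight saving is in effect and Umoth Coast is at UTC−02:00.
23:45 local + 2h = 01:45 UTC (rolling into the next day, 16 February 2020).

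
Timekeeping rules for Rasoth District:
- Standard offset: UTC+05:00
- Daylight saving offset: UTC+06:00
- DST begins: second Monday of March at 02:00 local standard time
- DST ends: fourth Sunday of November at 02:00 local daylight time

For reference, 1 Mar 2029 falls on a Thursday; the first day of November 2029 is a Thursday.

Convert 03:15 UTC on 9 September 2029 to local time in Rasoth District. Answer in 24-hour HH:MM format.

09:15

1 March 2029 is a Thursday, so the first Monday is March 5 and the second is March 12.
1 November 2029 is a Thursday, so the first Sunday is November 4 and the fourth is November 25.
At the standard offset (UTC+05:00), 03:15 UTC + 5h = 08:15 Rasoth District standard time.
The standard-time date in Rasoth District, 9 September 2029, lies within the daylight-saving period (12 March – 25 November), so Rasoth District is on daylight time, UTC+06:00.
03:15 UTC + 6h = 09:15 local.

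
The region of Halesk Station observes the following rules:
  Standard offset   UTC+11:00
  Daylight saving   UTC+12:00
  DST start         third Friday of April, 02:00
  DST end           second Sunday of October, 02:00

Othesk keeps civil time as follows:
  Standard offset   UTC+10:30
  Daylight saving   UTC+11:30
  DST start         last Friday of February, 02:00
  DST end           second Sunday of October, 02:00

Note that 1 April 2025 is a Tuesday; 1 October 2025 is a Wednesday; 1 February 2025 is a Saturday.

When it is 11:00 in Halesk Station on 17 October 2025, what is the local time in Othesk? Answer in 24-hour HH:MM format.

10:30

1 April 2025 is a Tuesday, so the first Friday is April 4 and the third is April 18.
1 October 2025 is a Wednesday, so the first Sunday is October 5 and the second is October 12.
17 October 2025 is outside the daylight-saving period (18 April – 12 October), so Halesk Station is on standard time, UTC+11:00.
11:00 Halesk Station − 11h = 00:00 UTC.
1 February 2025 is a Saturday, so Fridays fall on 7, 14, 21, 28; the last is February 28.
1 October 2025 is a Wednesday, so the first Sunday is October 5 and the second is October 12.
At the standard offset (UTC+10:30), 00:00 UTC + 10h30m = 10:30 Othesk standard time.
The standard-time date in Othesk, 17 October 2025, does not fall between 28 February and 12 October, so daylight saving is not in effect and Othesk is at UTC+10:30.
00:00 UTC + 10h30m = 10:30 Othesk.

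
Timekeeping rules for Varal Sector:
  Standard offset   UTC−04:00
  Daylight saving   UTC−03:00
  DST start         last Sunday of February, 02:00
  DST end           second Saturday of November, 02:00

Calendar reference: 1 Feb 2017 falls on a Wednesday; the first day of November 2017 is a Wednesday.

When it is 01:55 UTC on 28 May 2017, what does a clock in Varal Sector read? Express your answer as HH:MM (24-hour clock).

1 February 2017 is a Wednesday, so Sundays fall on 5, 12, 19, 26; the last is February 26.
1 November 2017 is a Wednesday, so the first Saturday is November 4 and the second is November 11.
At the standard offset (UTC−04:00), 01:55 UTC − 4h = 21:55 Varal Sector standard time (rolling into the previous day, 27 May 2017).
The standard-time date in Varal Sector, 27 May 2017, lies within the daylight-saving period (26 February – 11 November), so Varal Sector is on daylight time, UTC−03:00.
01:55 UTC − 3h = 22:55 local (rolling into the previous day, 27 May 2017).

22:55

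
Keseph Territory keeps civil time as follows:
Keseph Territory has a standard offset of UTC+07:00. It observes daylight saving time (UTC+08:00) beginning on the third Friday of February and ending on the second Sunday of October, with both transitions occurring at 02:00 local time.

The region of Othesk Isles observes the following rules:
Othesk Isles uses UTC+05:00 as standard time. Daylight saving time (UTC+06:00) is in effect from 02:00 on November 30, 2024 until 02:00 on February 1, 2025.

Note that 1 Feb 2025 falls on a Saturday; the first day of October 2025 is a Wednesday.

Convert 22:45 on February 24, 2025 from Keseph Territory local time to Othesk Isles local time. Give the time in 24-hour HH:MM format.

1 February 2025 is a Saturday, so the first Friday is February 7 and the third is February 21.
1 October 2025 is a Wednesday, so the first Sunday is October 5 and the second is October 12.
February 24, 2025 falls between 21 February and 12 October, so daylight saving is in effect and Keseph Territory is at UTC+08:00.
22:45 Keseph Territory − 8h = 14:45 UTC.
At the standard offset (UTC+05:00), 14:45 UTC + 5h = 19:45 Othesk Isles standard time.
The standard-time date in Othesk Isles, February 24, 2025, is outside the daylight-saving period (30 November 2024 – 1 February 2025), so Othesk Isles is on standard time, UTC+05:00.
14:45 UTC + 5h = 19:45 Othesk Isles.

19:45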